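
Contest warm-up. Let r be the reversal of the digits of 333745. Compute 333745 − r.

Reverse of 333745 is 547333.
333745 − 547333 = -213588

-213588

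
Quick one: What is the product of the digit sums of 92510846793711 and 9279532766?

3528

S(92510846793711) = 9+2+5+1+0+8+4+6+7+9+3+7+1+1 = 63.
S(9279532766) = 9+2+7+9+5+3+2+7+6+6 = 56.
63 · 56 = 3528.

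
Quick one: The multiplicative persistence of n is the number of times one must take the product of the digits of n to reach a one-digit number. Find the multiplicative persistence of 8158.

2

8158 → 320 → 0 (2 steps)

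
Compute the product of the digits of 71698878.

7×1×6×9×8×8×7×8 = 1354752

1354752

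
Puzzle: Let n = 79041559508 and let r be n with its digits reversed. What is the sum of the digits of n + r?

Reversal of 79041559508 is 80595514097; 79041559508 + 80595514097 = 159637073605.
Digit sum of 159637073605: 1+5+9+6+3+7+0+7+3+6+0+5 = 52.

52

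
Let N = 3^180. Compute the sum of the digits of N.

360

3^180 = 76177348045866392339289727720615561750424801402395196724001565744957137343033038019601
Sum of its 86 digits: 360.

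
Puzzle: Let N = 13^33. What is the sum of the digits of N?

181

13^33 = 5756130429098929077956071497934208653
Sum of its 37 digits: 181.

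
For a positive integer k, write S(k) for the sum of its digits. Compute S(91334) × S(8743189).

S(91334) = 9+1+3+3+4 = 20.
S(8743189) = 8+7+4+3+1+8+9 = 40.
20 · 40 = 800.

800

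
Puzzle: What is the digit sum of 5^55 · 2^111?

85

5^55 · 2^111 = 720575940379279360000000000000000000000000000000000000000000000000000000
Sum of its 72 digits: 85.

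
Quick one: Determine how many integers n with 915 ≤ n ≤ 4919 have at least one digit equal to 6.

1085

The integers in [915, 4919] that have at least one digit equal to 6: 916, 926, 936, 946, 956, 960, …, 4906, 4916.
1085 qualify.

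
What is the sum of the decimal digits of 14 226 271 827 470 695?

73

1+4+2+2+6+2+7+1+8+2+7+4+7+0+6+9+5 = 73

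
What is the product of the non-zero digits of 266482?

2×6×6×4×8×2 = 4608

4608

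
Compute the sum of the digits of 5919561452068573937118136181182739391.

168

5+9+1+9+5+6+1+4+5+2+0+6+8+5+7+3+9+3+7+1+1+8+1+3+6+1+8+1+1+8+2+7+3+9+3+9+1 = 168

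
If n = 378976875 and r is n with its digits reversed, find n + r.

957656748

Reverse of 378976875 is 578679873.
378976875 + 578679873 = 957656748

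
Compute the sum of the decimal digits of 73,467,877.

49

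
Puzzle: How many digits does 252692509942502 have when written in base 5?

252692509942502 in base 5 is 231110103230021130002, which has 21 digits.

21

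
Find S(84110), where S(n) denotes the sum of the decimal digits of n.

14

8+4+1+1+0 = 14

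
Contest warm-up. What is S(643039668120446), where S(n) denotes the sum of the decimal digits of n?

6+4+3+0+3+9+6+6+8+1+2+0+4+4+6 = 62

62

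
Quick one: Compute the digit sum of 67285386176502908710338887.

6+7+2+8+5+3+8+6+1+7+6+5+0+2+9+0+8+7+1+0+3+3+8+8+8+7 = 128

128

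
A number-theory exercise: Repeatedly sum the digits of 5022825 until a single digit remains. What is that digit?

5+0+2+2+8+2+5 = 24
2+4 = 6
(Equivalently, 5022825 mod 9 = 6.)

6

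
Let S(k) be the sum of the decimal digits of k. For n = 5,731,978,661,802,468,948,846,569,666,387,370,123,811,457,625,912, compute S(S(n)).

9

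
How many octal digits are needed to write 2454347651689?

2454347651689 in base 8 is 43556241215151, which has 14 digits.

14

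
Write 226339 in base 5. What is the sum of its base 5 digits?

226339 in base 5 is 24220324.
Digit sum: 2+4+2+2+0+3+2+4 = 19.

19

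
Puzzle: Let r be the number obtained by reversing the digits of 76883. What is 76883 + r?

115750

Reverse of 76883 is 38867.
76883 + 38867 = 115750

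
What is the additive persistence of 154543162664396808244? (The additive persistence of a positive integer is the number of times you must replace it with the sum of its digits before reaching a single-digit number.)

3

154543162664396808244 → 91 → 10 → 1 (3 steps)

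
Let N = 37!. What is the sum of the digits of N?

153

37! = 13763753091226345046315979581580902400000000
Sum of its 44 digits: 153.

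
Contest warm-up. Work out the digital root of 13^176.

The digital root of n equals n mod 9 (or 9 when 9 | n), so we need 13^176 mod 9.
13^176 ≡ 7 (mod 9), so the digital root is 7.

7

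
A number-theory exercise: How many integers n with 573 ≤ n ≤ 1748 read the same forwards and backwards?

The integers in [573, 1748] that read the same forwards and backwards: 575, 585, 595, 606, 616, 626, …, 1551, 1661.
50 qualify.

50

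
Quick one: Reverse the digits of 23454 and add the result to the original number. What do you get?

Reverse of 23454 is 45432.
23454 + 45432 = 68886

68886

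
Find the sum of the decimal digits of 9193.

22

9+1+9+3 = 22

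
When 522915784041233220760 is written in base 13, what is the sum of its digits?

112

522915784041233220760 in base 13 is 485B02411CB78C51B45.
Digit sum: 4+8+5+11+0+2+4+1+1+12+11+7+8+12+5+1+11+4+5 = 112.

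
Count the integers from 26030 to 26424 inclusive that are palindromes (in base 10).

The integers in [26030, 26424] that are palindromes (in base 10): 26062, 26162, 26262, 26362.
4 qualify.

4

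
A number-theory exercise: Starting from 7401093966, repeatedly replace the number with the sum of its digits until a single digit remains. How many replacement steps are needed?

2

7401093966 → 45 → 9 (2 steps)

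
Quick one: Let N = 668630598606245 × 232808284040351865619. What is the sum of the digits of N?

668630598606245 × 232808284040351865619 = 155662742318393182197290726934190655
Sum of its 36 digits: 161.

161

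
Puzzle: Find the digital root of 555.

6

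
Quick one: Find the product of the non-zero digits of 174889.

16128

1×7×4×8×8×9 = 16128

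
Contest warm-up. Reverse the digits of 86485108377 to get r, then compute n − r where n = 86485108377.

9104949909

Reverse of 86485108377 is 77380158468.
86485108377 − 77380158468 = 9104949909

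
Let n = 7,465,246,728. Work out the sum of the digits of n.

7+4+6+5+2+4+6+7+2+8 = 51

51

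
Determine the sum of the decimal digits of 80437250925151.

52

8+0+4+3+7+2+5+0+9+2+5+1+5+1 = 52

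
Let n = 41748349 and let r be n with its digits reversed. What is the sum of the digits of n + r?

Reversal of 41748349 is 94384714; 41748349 + 94384714 = 136133063.
Digit sum of 136133063: 1+3+6+1+3+3+0+6+3 = 26.

26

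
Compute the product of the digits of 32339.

3×2×3×3×9 = 486

486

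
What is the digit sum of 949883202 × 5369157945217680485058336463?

144

949883202 × 5369157945217680485058336463 = 5100072941047110926160125796267794526
Sum of its 37 digits: 144.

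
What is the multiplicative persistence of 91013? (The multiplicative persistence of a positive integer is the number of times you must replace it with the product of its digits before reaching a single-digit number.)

1

91013 → 0 (1 step)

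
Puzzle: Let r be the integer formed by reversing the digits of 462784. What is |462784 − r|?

Reverse of 462784 is 487264.
|462784 − 487264| = 24480

24480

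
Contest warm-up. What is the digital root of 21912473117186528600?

2+1+9+1+2+4+7+3+1+1+7+1+8+6+5+2+8+6+0+0 = 74
7+4 = 11
1+1 = 2

2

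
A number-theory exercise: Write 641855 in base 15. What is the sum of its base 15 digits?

39

641855 in base 15 is CA2A5.
Digit sum: 12+10+2+10+5 = 39.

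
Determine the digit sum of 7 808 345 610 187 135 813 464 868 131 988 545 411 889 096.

205

7+8+0+8+3+4+5+6+1+0+1+8+7+1+3+5+8+1+3+4+6+4+8+6+8+1+3+1+9+8+8+5+4+5+4+1+1+8+8+9+0+9+6 = 205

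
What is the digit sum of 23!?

23! = 25852016738884976640000
Sum of its 23 digits: 99.

99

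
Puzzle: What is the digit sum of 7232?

7+2+3+2 = 14

14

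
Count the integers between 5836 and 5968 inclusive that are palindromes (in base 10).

1

The integers in [5836, 5968] that are palindromes (in base 10): 5885.
1 qualifies.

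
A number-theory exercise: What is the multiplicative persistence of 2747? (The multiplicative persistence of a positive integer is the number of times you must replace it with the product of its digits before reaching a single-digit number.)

4

2747 → 392 → 54 → 20 → 0 (4 steps)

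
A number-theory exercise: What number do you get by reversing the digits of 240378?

873042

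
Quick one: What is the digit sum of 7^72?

271

7^72 = 7031676478883553279994550741476882515263791803223057265323201
Sum of its 61 digits: 271.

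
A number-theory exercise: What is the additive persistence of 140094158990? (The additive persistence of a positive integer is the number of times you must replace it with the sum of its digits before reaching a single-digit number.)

2

140094158990 → 50 → 5 (2 steps)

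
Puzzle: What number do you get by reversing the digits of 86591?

Reversing 86591 gives 19568.

19568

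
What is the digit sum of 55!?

279

55! = 12696403353658275925965100847566516959580321051449436762275840000000000000
Sum of its 74 digits: 279.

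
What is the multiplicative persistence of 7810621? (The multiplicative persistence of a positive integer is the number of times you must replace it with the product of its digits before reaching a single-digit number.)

1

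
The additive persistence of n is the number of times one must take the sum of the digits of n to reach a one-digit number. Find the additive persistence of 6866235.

6866235 → 36 → 9 (2 steps)

2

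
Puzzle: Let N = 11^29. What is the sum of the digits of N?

11^29 = 1586309297171491574414436704891
Sum of its 31 digits: 140.

140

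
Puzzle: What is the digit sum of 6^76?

279

6^76 = 137878017165136616150796664575183486287257540896297641312256
Sum of its 60 digits: 279.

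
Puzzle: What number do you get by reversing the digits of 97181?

18179

Reversing 97181 gives 18179.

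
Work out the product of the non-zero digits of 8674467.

225792

8×6×7×4×4×6×7 = 225792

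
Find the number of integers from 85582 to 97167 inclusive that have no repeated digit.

3563

The integers in [85582, 97167] that have no repeated digit: 85601, 85602, 85603, 85604, 85607, 85609, …, 97164, 97165.
3563 qualify.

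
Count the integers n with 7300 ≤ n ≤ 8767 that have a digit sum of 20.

118

The integers in [7300, 8767] that have a digit sum of 20: 7319, 7328, 7337, 7346, 7355, 7364, …, 8741, 8750.
118 qualify.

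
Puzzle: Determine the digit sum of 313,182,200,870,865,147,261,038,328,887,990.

3+1+3+1+8+2+2+0+0+8+7+0+8+6+5+1+4+7+2+6+1+0+3+8+3+2+8+8+8+7+9+9+0 = 140

140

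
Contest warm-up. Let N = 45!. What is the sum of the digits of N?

207

45! = 119622220865480194561963161495657715064383733760000000000
Sum of its 57 digits: 207.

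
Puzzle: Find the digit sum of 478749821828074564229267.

122

4+7+8+7+4+9+8+2+1+8+2+8+0+7+4+5+6+4+2+2+9+2+6+7 = 122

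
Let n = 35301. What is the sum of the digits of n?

12

3+5+3+0+1 = 12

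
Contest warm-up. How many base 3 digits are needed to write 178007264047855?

30

178007264047855 in base 3 is 212100021022212021220120022001, which has 30 digits.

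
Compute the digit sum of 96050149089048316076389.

9+6+0+5+0+1+4+9+0+8+9+0+4+8+3+1+6+0+7+6+3+8+9 = 106

106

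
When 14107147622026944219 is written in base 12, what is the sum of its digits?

14107147622026944219 in base 12 is 64376A59B644395023.
Digit sum: 6+4+3+7+6+10+5+9+11+6+4+4+3+9+5+0+2+3 = 97.

97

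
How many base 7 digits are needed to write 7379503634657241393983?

26

7379503634657241393983 in base 7 is 53342664226501621032152255, which has 26 digits.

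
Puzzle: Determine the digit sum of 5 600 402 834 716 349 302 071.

75

5+6+0+0+4+0+2+8+3+4+7+1+6+3+4+9+3+0+2+0+7+1 = 75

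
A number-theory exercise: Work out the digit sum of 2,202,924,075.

33

2+2+0+2+9+2+4+0+7+5 = 33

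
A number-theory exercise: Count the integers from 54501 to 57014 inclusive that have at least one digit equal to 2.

639

The integers in [54501, 57014] that have at least one digit equal to 2: 54502, 54512, 54520, 54521, 54522, 54523, …, 57002, 57012.
639 qualify.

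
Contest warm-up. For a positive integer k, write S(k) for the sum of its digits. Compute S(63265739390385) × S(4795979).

S(63265739390385) = 6+3+2+6+5+7+3+9+3+9+0+3+8+5 = 69.
S(4795979) = 4+7+9+5+9+7+9 = 50.
69 · 50 = 3450.

3450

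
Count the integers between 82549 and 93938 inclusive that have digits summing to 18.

289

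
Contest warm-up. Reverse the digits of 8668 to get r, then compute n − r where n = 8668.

0

Reverse of 8668 is 8668.
8668 − 8668 = 0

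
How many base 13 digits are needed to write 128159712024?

128159712024 in base 13 is C115849B36, which has 10 digits.

10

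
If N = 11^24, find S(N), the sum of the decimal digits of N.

11^24 = 9849732675807611094711841
Sum of its 25 digits: 118.

118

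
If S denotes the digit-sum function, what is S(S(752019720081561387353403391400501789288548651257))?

First digit sum: 198.
1+9+8 = 18.

18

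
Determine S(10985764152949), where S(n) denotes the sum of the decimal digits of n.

1+0+9+8+5+7+6+4+1+5+2+9+4+9 = 70

70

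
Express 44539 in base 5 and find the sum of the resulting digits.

15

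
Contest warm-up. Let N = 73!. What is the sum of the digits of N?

315

73! = 4470115461512684340891257138125051110076800700282905015819080092370422104067183317016903680000000000000000
Sum of its 106 digits: 315.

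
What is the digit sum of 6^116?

387

6^116 = 1843083641481566340707871945770164414220238549262930175649740122962600025094496746477715456
Sum of its 91 digits: 387.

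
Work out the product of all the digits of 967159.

17010

9×6×7×1×5×9 = 17010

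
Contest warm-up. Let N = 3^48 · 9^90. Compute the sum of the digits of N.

495

3^48 · 9^90 = 6076396096647706909168138770838836135530328017648434830996201971201776350890241322455818405320466786549738961
Sum of its 109 digits: 495.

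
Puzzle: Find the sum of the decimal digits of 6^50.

171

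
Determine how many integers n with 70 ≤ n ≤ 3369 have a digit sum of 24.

46

The integers in [70, 3369] that have a digit sum of 24: 699, 789, 798, 879, 888, 897, …, 2985, 2994.
46 qualify.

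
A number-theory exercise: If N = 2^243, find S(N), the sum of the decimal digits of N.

2^243 = 14134776518227074636666380005943348126619871175004951664972849610340958208
Sum of its 74 digits: 323.

323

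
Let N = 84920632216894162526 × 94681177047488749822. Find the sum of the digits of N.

143

84920632216894162526 × 94681177047488749822 = 8040385413912433250465133228049421570372
Sum of its 40 digits: 143.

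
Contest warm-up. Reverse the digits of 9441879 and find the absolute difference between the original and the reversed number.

Reverse of 9441879 is 9781449.
|9441879 − 9781449| = 339570

339570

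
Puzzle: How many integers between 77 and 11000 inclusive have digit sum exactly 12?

The integers in [77, 11000] that have digit sum exactly 12: 84, 93, 129, 138, 147, 156, …, 10911, 10920.
479 qualify.

479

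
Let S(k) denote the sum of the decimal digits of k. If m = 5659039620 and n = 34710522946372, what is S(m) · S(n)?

2475

S(5659039620) = 5+6+5+9+0+3+9+6+2+0 = 45.
S(34710522946372) = 3+4+7+1+0+5+2+2+9+4+6+3+7+2 = 55.
45 · 55 = 2475.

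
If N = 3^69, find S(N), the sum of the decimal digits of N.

153

3^69 = 834385168331080533771857328695283
Sum of its 33 digits: 153.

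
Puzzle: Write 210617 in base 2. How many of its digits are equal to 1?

11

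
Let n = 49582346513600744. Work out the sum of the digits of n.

4+9+5+8+2+3+4+6+5+1+3+6+0+0+7+4+4 = 71

71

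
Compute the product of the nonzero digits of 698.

432

6×9×8 = 432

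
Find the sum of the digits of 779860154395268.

80

7+7+9+8+6+0+1+5+4+3+9+5+2+6+8 = 80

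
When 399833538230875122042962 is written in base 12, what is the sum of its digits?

399833538230875122042962 in base 12 is 88361B43B2808344312A42.
Digit sum: 8+8+3+6+1+11+4+3+11+2+8+0+8+3+4+4+3+1+2+10+4+2 = 106.

106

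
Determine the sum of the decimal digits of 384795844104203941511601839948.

3+8+4+7+9+5+8+4+4+1+0+4+2+0+3+9+4+1+5+1+1+6+0+1+8+3+9+9+4+8 = 131

131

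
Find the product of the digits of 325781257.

117600

3×2×5×7×8×1×2×5×7 = 117600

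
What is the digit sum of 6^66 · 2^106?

405

6^66 · 2^106 = 184995883945604019418913088484567738117890094331245969726185542532078747406181597184
Sum of its 84 digits: 405.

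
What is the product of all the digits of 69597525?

6×9×5×9×7×5×2×5 = 850500

850500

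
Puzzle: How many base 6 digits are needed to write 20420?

6

20420 in base 6 is 234312, which has 6 digits.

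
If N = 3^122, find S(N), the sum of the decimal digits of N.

3^122 = 16173092699229880893718618465586445357583280647840659957609
Sum of its 59 digits: 306.

306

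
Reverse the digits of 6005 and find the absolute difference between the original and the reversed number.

Reverse of 6005 is 5006.
|6005 − 5006| = 999

999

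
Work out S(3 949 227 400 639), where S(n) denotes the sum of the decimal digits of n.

3+9+4+9+2+2+7+4+0+0+6+3+9 = 58

58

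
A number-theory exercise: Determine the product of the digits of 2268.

192

2×2×6×8 = 192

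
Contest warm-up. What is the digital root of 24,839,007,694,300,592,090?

2+4+8+3+9+0+0+7+6+9+4+3+0+0+5+9+2+0+9+0 = 80
8+0 = 8

8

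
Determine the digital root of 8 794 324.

1

8+7+9+4+3+2+4 = 37
3+7 = 10
1+0 = 1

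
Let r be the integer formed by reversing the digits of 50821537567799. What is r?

99776573512805

Reversing 50821537567799 gives 99776573512805.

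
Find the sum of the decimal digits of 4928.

4+9+2+8 = 23

23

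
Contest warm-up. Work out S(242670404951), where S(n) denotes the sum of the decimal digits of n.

44

2+4+2+6+7+0+4+0+4+9+5+1 = 44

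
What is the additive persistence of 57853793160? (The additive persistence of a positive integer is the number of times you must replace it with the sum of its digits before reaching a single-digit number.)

2

57853793160 → 54 → 9 (2 steps)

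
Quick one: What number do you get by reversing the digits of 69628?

82696

Reversing 69628 gives 82696.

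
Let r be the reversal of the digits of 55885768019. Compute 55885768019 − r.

Reverse of 55885768019 is 91086758855.
55885768019 − 91086758855 = -35200990836

-35200990836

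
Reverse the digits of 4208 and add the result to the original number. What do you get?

12232

Reverse of 4208 is 8024.
4208 + 8024 = 12232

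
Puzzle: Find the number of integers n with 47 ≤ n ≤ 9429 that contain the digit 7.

3243

The integers in [47, 9429] that contain the digit 7: 47, 57, 67, 70, 71, 72, …, 9417, 9427.
3243 qualify.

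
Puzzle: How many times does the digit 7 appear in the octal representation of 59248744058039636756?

4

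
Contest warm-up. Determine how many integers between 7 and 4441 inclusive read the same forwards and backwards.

The integers in [7, 4441] that read the same forwards and backwards: 7, 8, 9, 11, 22, 33, …, 4224, 4334.
136 qualify.

136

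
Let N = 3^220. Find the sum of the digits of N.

3^220 = 926138713099787670959935798024513966701772293499227988263405269197039529170894882252068039219702299428401
Sum of its 105 digits: 513.

513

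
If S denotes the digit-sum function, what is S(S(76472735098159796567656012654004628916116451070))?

11

First digit sum: 209.
2+0+9 = 11.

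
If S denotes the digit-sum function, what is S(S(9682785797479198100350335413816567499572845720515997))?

First digit sum: 265.
2+6+5 = 13.

13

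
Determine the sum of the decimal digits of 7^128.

7^128 = 1487815647197611695910312681741273570332356717154798949898498305086387315423300999654757561928633305897036801
Sum of its 109 digits: 517.

517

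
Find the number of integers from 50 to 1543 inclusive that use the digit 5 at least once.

405

The integers in [50, 1543] that use the digit 5 at least once: 50, 51, 52, 53, 54, 55, …, 1542, 1543.
405 qualify.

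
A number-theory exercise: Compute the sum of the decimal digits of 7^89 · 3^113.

549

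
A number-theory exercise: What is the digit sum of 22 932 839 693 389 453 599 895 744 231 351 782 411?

2+2+9+3+2+8+3+9+6+9+3+3+8+9+4+5+3+5+9+9+8+9+5+7+4+4+2+3+1+3+5+1+7+8+2+4+1+1 = 186

186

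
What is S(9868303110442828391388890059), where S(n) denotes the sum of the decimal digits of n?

9+8+6+8+3+0+3+1+1+0+4+4+2+8+2+8+3+9+1+3+8+8+8+9+0+0+5+9 = 130

130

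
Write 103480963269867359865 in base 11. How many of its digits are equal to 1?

103480963269867359865 in base 11 is 17680579A4270668A757.
The digit 1 appears 1 time.

1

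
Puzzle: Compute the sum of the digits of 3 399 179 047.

52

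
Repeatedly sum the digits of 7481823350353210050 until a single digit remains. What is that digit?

6

7+4+8+1+8+2+3+3+5+0+3+5+3+2+1+0+0+5+0 = 60
6+0 = 6
(Equivalently, 7481823350353210050 mod 9 = 6.)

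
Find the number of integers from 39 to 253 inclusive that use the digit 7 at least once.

The integers in [39, 253] that use the digit 7 at least once: 47, 57, 67, 70, 71, 72, …, 237, 247.
39 qualify.

39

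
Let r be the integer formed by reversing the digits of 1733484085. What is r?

Reversing 1733484085 gives 5804843371.

5804843371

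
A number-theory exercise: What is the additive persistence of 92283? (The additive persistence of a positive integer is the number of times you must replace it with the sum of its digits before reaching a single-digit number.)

92283 → 24 → 6 (2 steps)

2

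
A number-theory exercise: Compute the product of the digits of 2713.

42

2×7×1×3 = 42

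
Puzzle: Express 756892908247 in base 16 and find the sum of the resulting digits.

67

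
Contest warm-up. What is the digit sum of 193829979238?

70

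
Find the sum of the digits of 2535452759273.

2+5+3+5+4+5+2+7+5+9+2+7+3 = 59

59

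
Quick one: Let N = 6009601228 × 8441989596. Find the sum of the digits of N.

6009601228 × 8441989596 = 50732991042884823888
Sum of its 20 digits: 99.

99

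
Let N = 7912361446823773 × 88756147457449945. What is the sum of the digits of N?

7912361446823773 × 88756147457449945 = 702270719310932788152286383542485
Sum of its 33 digits: 142.

142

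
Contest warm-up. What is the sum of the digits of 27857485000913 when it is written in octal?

27857485000913 in base 8 is 625302337670321.
Digit sum: 6+2+5+3+0+2+3+3+7+6+7+0+3+2+1 = 50.

50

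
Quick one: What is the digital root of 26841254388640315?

2+6+8+4+1+2+5+4+3+8+8+6+4+0+3+1+5 = 70
7+0 = 7
(Equivalently, 26841254388640315 mod 9 = 7.)

7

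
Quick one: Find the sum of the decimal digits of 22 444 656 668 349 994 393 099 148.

137

2+2+4+4+4+6+5+6+6+6+8+3+4+9+9+9+4+3+9+3+0+9+9+1+4+8 = 137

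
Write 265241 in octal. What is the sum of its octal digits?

265241 in base 8 is 1006031.
Digit sum: 1+0+0+6+0+3+1 = 11.

11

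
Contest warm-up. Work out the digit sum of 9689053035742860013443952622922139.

9+6+8+9+0+5+3+0+3+5+7+4+2+8+6+0+0+1+3+4+4+3+9+5+2+6+2+2+9+2+2+1+3+9 = 142

142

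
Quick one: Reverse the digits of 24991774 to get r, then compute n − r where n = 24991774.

-22728168

Reverse of 24991774 is 47719942.
24991774 − 47719942 = -22728168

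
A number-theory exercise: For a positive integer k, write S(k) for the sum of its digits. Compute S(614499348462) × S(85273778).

2820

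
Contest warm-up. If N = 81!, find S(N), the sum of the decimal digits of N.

486

81! = 5797126020747367985879734231578109105412357244731625958745865049716390179693892056256184534249745940480000000000000000000
Sum of its 121 digits: 486.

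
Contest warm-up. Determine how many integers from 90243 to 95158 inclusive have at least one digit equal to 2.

2037

The integers in [90243, 95158] that have at least one digit equal to 2: 90243, 90244, 90245, 90246, 90247, 90248, …, 95142, 95152.
2037 qualify.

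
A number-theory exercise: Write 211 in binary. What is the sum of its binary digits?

5

211 in base 2 is 11010011.
Digit sum: 1+1+0+1+0+0+1+1 = 5.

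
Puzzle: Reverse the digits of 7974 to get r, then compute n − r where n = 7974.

3177

Reverse of 7974 is 4797.
7974 − 4797 = 3177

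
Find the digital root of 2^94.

7

The digital root of n equals n mod 9 (or 9 when 9 | n), so we need 2^94 mod 9.
2^94 ≡ 7 (mod 9), so the digital root is 7.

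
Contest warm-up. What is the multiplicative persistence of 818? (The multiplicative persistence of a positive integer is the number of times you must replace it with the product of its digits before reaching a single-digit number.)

818 → 64 → 24 → 8 (3 steps)

3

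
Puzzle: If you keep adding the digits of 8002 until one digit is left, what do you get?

1

8+0+0+2 = 10
1+0 = 1
(Equivalently, 8002 mod 9 = 1.)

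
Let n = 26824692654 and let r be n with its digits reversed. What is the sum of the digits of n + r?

45

Reversal of 26824692654 is 45629642862; 26824692654 + 45629642862 = 72454335516.
Digit sum of 72454335516: 7+2+4+5+4+3+3+5+5+1+6 = 45.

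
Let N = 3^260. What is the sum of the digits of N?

540

3^260 = 11259684642548723353960122729962565552251726915490860177319990778832921883011081311221143301482878371266744908784460854277201
Sum of its 125 digits: 540.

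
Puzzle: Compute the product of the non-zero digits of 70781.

392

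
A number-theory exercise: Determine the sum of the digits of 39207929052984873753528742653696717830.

3+9+2+0+7+9+2+9+0+5+2+9+8+4+8+7+3+7+5+3+5+2+8+7+4+2+6+5+3+6+9+6+7+1+7+8+3+0 = 191

191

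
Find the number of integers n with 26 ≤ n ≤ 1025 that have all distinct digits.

The integers in [26, 1025] that have all distinct digits: 26, 27, 28, 29, 30, 31, …, 1024, 1025.
718 qualify.

718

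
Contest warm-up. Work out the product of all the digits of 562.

60

5×6×2 = 60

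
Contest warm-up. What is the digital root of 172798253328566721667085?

8

1+7+2+7+9+8+2+5+3+3+2+8+5+6+6+7+2+1+6+6+7+0+8+5 = 116
1+1+6 = 8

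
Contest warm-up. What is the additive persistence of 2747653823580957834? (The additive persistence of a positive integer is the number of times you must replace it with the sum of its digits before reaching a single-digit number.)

3

2747653823580957834 → 96 → 15 → 6 (3 steps)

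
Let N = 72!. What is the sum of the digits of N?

72! = 61234458376886086861524070385274672740778091784697328983823014963978384987221689274204160000000000000000
Sum of its 104 digits: 432.

432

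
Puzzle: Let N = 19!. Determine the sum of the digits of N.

45

19! = 121645100408832000
Sum of its 18 digits: 45.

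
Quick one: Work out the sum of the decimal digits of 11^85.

407

11^85 = 32989690295920386835890134305346271024600891770176817346352641662914097799127234258677851
Sum of its 89 digits: 407.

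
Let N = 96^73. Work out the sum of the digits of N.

96^73 = 5079254942691100593136855621137750255659237592448086481329148082980363356946249741767587983359321090826701361999913386264331782624506076395995136
Sum of its 145 digits: 675.

675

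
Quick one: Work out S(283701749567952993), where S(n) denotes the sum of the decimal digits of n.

96

2+8+3+7+0+1+7+4+9+5+6+7+9+5+2+9+9+3 = 96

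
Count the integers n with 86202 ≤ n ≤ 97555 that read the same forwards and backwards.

The integers in [86202, 97555] that read the same forwards and backwards: 86268, 86368, 86468, 86568, 86668, 86768, …, 97379, 97479.
113 qualify.

113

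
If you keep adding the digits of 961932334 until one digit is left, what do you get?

9+6+1+9+3+2+3+3+4 = 40
4+0 = 4

4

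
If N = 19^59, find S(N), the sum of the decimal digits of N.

334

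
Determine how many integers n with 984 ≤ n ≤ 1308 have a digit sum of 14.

21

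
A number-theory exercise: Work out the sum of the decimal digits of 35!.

144

35! = 10333147966386144929666651337523200000000
Sum of its 41 digits: 144.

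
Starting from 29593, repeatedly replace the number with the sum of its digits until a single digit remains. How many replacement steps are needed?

3

29593 → 28 → 10 → 1 (3 steps)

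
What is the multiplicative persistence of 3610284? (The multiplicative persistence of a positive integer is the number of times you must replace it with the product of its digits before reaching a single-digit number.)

1

3610284 → 0 (1 step)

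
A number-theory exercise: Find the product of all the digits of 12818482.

8192

1×2×8×1×8×4×8×2 = 8192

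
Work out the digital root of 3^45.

The digital root of n equals n mod 9 (or 9 when 9 | n), so we need 3^45 mod 9.
3^45 ≡ 0 (mod 9), so the digital root is 9.

9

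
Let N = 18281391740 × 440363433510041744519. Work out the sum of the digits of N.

18281391740 × 440363433510041744519 = 8050456435968516355304836873060
Sum of its 31 digits: 136.

136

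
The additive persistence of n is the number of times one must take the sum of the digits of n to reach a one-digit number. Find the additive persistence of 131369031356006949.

131369031356006949 → 69 → 15 → 6 (3 steps)

3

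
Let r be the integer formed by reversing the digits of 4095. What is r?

5904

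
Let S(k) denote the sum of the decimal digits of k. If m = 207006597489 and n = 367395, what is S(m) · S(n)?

1881

S(207006597489) = 2+0+7+0+0+6+5+9+7+4+8+9 = 57.
S(367395) = 3+6+7+3+9+5 = 33.
57 · 33 = 1881.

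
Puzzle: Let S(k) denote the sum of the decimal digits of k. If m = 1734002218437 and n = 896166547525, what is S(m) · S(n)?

2688

S(1734002218437) = 1+7+3+4+0+0+2+2+1+8+4+3+7 = 42.
S(896166547525) = 8+9+6+1+6+6+5+4+7+5+2+5 = 64.
42 · 64 = 2688.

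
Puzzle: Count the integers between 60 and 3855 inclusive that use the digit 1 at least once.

The integers in [60, 3855] that use the digit 1 at least once: 61, 71, 81, 91, 100, 101, …, 3841, 3851.
1775 qualify.

1775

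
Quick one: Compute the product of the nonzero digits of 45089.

1440

4×5×8×9 = 1440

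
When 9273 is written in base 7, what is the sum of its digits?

15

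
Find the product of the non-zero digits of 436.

72

4×3×6 = 72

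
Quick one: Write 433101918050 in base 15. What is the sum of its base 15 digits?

88

433101918050 in base 15 is B3EC9E9385.
Digit sum: 11+3+14+12+9+14+9+3+8+5 = 88.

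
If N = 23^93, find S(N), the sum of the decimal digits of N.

530

23^93 = 4372086539555000980287127355506913371582046817861840506438445979231555384501134266855234221725830165364561372235140990139433783
Sum of its 127 digits: 530.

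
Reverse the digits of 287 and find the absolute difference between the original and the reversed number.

495

Reverse of 287 is 782.
|287 − 782| = 495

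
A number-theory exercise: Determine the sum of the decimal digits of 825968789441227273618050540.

123

8+2+5+9+6+8+7+8+9+4+4+1+2+2+7+2+7+3+6+1+8+0+5+0+5+4+0 = 123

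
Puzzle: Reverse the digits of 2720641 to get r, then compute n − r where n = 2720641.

Reverse of 2720641 is 1460272.
2720641 − 1460272 = 1260369

1260369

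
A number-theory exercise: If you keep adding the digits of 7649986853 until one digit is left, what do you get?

2

7+6+4+9+9+8+6+8+5+3 = 65
6+5 = 11
1+1 = 2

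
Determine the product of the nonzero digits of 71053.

105

7×1×5×3 = 105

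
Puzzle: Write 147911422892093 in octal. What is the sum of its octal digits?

56

147911422892093 in base 8 is 4150311764354075.
Digit sum: 4+1+5+0+3+1+1+7+6+4+3+5+4+0+7+5 = 56.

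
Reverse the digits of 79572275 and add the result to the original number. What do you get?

136799872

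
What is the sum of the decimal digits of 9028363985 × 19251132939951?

93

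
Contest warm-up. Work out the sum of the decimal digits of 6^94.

333

6^94 = 14002885448818392191715755040253296907946324384279725470316185836108906496
Sum of its 74 digits: 333.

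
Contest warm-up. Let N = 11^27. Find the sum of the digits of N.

125

11^27 = 13109994191499930367061460371
Sum of its 29 digits: 125.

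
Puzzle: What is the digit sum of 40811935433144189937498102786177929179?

184

4+0+8+1+1+9+3+5+4+3+3+1+4+4+1+8+9+9+3+7+4+9+8+1+0+2+7+8+6+1+7+7+9+2+9+1+7+9 = 184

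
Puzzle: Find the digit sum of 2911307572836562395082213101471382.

127

2+9+1+1+3+0+7+5+7+2+8+3+6+5+6+2+3+9+5+0+8+2+2+1+3+1+0+1+4+7+1+3+8+2 = 127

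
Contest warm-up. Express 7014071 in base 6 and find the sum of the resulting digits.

16

7014071 in base 6 is 410200315.
Digit sum: 4+1+0+2+0+0+3+1+5 = 16.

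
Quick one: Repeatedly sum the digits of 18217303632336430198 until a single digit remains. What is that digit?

1

1+8+2+1+7+3+0+3+6+3+2+3+3+6+4+3+0+1+9+8 = 73
7+3 = 10
1+0 = 1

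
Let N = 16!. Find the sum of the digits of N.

16! = 20922789888000
Sum of its 14 digits: 63.

63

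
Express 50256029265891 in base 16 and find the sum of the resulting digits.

96

50256029265891 in base 16 is 2DB524C5AFE3.
Digit sum: 2+13+11+5+2+4+12+5+10+15+14+3 = 96.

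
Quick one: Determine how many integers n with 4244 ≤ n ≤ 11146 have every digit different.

3227

The integers in [4244, 11146] that have every digit different: 4250, 4251, 4253, 4256, 4257, 4258, …, 10986, 10987.
3227 qualify.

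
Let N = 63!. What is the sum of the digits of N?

333

63! = 1982608315404440064116146708361898137544773690227268628106279599612729753600000000000000
Sum of its 88 digits: 333.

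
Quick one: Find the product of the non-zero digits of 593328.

6480

5×9×3×3×2×8 = 6480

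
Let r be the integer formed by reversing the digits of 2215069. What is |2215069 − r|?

7390053

Reverse of 2215069 is 9605122.
|2215069 − 9605122| = 7390053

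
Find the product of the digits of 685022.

6×8×5×0×2×2 = 0

0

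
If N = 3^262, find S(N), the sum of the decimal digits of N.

576

3^262 = 101337161782938510185641104569663089970265542239417741595879917009496296947099731800990289713345905341400704179060147688494809
Sum of its 126 digits: 576.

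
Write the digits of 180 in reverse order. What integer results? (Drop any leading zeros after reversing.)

81

Reversing 180 gives 81.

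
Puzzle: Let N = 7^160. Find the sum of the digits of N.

655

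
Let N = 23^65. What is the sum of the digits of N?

362

23^65 = 32531893445129332611554645425981044974375991037324055622153329695632580166211412428357143
Sum of its 89 digits: 362.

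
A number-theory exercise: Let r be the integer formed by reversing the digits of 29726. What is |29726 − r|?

33066

Reverse of 29726 is 62792.
|29726 − 62792| = 33066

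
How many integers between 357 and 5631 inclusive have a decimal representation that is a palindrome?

110

The integers in [357, 5631] that have a decimal representation that is a palindrome: 363, 373, 383, 393, 404, 414, …, 5445, 5555.
110 qualify.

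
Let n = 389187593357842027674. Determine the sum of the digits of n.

108

3+8+9+1+8+7+5+9+3+3+5+7+8+4+2+0+2+7+6+7+4 = 108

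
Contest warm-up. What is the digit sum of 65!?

351

65! = 8247650592082470666723170306785496252186258551345437492922123134388955774976000000000000000
Sum of its 91 digits: 351.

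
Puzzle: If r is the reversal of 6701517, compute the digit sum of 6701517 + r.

36

Reversal of 6701517 is 7151076; 6701517 + 7151076 = 13852593.
Digit sum of 13852593: 1+3+8+5+2+5+9+3 = 36.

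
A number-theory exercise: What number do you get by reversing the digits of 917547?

745719

Reversing 917547 gives 745719.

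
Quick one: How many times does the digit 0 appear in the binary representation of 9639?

6

9639 in base 2 is 10010110100111.
The digit 0 appears 6 times.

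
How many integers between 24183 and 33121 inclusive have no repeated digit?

The integers in [24183, 33121] that have no repeated digit: 24183, 24185, 24186, 24187, 24189, 24190, …, 32986, 32987.
2951 qualify.

2951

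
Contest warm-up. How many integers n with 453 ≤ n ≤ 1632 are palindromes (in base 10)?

The integers in [453, 1632] that are palindromes (in base 10): 454, 464, 474, 484, 494, 505, …, 1441, 1551.
61 qualify.

61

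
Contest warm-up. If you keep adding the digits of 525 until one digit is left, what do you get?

3

5+2+5 = 12
1+2 = 3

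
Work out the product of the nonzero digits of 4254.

4×2×5×4 = 160

160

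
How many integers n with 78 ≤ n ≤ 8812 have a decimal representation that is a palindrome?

The integers in [78, 8812] that have a decimal representation that is a palindrome: 88, 99, 101, 111, 121, 131, …, 8668, 8778.
170 qualify.

170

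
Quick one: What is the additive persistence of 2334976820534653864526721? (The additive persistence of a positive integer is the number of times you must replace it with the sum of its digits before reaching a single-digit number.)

2

2334976820534653864526721 → 111 → 3 (2 steps)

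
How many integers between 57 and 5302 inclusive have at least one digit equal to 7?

1407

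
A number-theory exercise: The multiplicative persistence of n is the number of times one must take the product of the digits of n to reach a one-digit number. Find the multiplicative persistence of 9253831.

2

9253831 → 6480 → 0 (2 steps)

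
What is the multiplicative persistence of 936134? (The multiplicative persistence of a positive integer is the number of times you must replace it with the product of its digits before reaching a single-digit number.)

4

936134 → 1944 → 144 → 16 → 6 (4 steps)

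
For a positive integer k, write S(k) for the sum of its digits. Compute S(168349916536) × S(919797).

S(168349916536) = 1+6+8+3+4+9+9+1+6+5+3+6 = 61.
S(919797) = 9+1+9+7+9+7 = 42.
61 · 42 = 2562.

2562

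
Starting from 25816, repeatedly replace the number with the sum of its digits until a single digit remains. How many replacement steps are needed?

2

25816 → 22 → 4 (2 steps)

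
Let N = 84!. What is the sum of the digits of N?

477

84! = 3314240134565353266999387579130131288000666286242049487118846032383059131291716864129885722968716753156177920000000000000000000
Sum of its 127 digits: 477.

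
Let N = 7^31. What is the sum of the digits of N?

7^31 = 157775382034845806615042743
Sum of its 27 digits: 115.

115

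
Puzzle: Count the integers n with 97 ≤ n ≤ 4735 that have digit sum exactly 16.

352

The integers in [97, 4735] that have digit sum exactly 16: 97, 169, 178, 187, 196, 259, …, 4723, 4732.
352 qualify.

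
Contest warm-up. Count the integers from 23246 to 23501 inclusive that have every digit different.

The integers in [23246, 23501] that have every digit different: 23401, 23405, 23406, 23407, 23408, 23409, …, 23498, 23501.
43 qualify.

43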